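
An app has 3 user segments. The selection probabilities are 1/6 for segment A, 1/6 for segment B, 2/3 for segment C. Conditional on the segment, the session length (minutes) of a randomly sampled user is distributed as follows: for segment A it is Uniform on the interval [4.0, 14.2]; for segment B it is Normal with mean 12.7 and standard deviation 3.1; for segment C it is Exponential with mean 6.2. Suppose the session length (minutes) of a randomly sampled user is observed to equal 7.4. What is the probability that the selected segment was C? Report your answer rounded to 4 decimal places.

Likelihoods f(7.4 | ·): A: 0.0980392; B: 0.029842; C: 0.0488941.
Posterior ∝ prior × likelihood. Numerator for C: 0.666667·0.0488941 = 0.0325961.
Normalizing constant: 0.166667·0.0980392 + 0.166667·0.029842 + 0.666667·0.0488941 = 0.0539096.
P(C | observation) = 0.0325961 / 0.0539096 = 0.604643.

0.6046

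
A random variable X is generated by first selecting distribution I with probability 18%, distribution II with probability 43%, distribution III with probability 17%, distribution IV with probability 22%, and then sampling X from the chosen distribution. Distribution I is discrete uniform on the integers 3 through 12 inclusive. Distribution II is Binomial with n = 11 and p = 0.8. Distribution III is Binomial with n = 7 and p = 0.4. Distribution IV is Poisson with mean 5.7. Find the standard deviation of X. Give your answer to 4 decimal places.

2.9277

Per component, I: μ=7.5, E[X²]=64.5; II: μ=8.8, E[X²]=79.2; III: μ=2.8, E[X²]=9.52; IV: μ=5.7, E[X²]=38.19.
E[X] = 0.18·7.5 + 0.43·8.8 + 0.17·2.8 + 0.22·5.7 = 6.864.
E[X²] = 0.18·64.5 + 0.43·79.2 + 0.17·9.52 + 0.22·38.19 = 55.6862.
Var(X) = E[X²] − (E[X])² = 55.6862 − 47.1145 = 8.5717.
SD(X) = √8.5717 = 2.92775.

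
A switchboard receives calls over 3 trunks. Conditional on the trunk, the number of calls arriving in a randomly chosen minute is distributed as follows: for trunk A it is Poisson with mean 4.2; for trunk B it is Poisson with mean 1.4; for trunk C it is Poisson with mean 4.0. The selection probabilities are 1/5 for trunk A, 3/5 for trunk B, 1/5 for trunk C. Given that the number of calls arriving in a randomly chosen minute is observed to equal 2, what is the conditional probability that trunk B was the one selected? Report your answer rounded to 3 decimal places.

0.722

Likelihoods P(X=2 | ·): A: 0.132261; B: 0.241665; C: 0.146525.
Posterior ∝ prior × likelihood. Numerator for B: 0.6·0.241665 = 0.144999.
Normalizing constant: 0.2·0.132261 + 0.6·0.241665 + 0.2·0.146525 = 0.200756.
P(B | observation) = 0.144999 / 0.200756 = 0.722264.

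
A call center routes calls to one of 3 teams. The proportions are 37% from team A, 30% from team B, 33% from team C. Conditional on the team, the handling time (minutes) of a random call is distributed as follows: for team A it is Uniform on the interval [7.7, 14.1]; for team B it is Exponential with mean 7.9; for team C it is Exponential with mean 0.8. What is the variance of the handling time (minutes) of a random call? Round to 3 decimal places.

38.642

Per component, A: μ=10.9, E[X²]=122.223; B: μ=7.9, E[X²]=124.82; C: μ=0.8, E[X²]=1.28.
E[X] = 0.37·10.9 + 0.3·7.9 + 0.33·0.8 = 6.667.
E[X²] = 0.37·122.223 + 0.3·124.82 + 0.33·1.28 = 83.091.
Var(X) = E[X²] − (E[X])² = 83.091 − 44.4489 = 38.6421.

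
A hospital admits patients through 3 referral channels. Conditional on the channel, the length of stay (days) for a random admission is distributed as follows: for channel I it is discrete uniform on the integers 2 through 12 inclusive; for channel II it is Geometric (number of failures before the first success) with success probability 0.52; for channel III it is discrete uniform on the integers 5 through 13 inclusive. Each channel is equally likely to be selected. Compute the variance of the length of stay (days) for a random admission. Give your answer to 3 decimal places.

17.943

Per component, I: μ=7, E[X²]=59; II: μ=0.923077, E[X²]=2.62722; III: μ=9, E[X²]=87.6667.
E[X] = 0.333333·7 + 0.333333·0.923077 + 0.333333·9 = 5.64103.
E[X²] = 0.333333·59 + 0.333333·2.62722 + 0.333333·87.6667 = 49.7646.
Var(X) = E[X²] − (E[X])² = 49.7646 − 31.8212 = 17.9435.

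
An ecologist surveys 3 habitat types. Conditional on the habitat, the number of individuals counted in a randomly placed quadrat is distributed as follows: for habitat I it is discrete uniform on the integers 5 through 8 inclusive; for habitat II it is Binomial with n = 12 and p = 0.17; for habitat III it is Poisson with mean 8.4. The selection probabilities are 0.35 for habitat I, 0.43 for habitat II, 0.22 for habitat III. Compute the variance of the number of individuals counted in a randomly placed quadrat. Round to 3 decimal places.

Per component, I: μ=6.5, E[X²]=43.5; II: μ=2.04, E[X²]=5.8548; III: μ=8.4, E[X²]=78.96.
E[X] = 0.35·6.5 + 0.43·2.04 + 0.22·8.4 = 5.0002.
E[X²] = 0.35·43.5 + 0.43·5.8548 + 0.22·78.96 = 35.1138.
Var(X) = E[X²] − (E[X])² = 35.1138 − 25.002 = 10.1118.

10.112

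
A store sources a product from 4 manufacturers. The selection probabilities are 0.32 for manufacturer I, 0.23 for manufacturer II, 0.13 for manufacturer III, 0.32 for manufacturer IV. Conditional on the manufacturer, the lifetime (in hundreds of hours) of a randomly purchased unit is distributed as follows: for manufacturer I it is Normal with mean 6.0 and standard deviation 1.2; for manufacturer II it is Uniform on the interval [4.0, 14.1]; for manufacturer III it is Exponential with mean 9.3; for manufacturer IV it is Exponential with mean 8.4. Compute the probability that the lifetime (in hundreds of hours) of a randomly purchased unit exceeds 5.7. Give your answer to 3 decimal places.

Conditional on each manufacturer, P(X > 5.7): I: 0.598706; II: 0.831683; III: 0.541776; IV: 0.507341.
By total probability, P(X > 5.7) = 0.32·0.598706 + 0.23·0.831683 + 0.13·0.541776 + 0.32·0.507341 = 0.615653.

0.616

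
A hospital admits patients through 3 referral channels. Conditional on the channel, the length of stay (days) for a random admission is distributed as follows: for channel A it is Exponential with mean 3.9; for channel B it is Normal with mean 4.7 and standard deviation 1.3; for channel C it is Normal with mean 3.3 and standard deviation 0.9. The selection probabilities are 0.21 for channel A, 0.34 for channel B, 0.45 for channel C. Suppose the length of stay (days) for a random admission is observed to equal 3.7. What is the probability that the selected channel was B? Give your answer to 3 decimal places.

0.278

Likelihoods f(3.7 | ·): A: 0.0992916; B: 0.228285; C: 0.401582.
Posterior ∝ prior × likelihood. Numerator for B: 0.34·0.228285 = 0.0776169.
Normalizing constant: 0.21·0.0992916 + 0.34·0.228285 + 0.45·0.401582 = 0.27918.
P(B | observation) = 0.0776169 / 0.27918 = 0.278017.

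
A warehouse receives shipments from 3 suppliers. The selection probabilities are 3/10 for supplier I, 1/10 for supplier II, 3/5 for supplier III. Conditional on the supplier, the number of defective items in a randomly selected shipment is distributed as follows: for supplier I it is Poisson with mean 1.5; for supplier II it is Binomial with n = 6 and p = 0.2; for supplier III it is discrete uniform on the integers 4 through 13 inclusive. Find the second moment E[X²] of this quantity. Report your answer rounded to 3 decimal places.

For each component E[X²] = Var + (mean)², giving I: 3.75; II: 2.4; III: 80.5.
Overall E[X²] = 0.3·3.75 + 0.1·2.4 + 0.6·80.5 = 49.665.

49.665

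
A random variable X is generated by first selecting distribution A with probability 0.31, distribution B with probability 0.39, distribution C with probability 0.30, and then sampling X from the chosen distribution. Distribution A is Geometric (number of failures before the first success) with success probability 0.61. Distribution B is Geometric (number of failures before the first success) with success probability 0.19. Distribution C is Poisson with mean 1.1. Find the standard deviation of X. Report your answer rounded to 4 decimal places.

Per component, A: μ=0.639344, E[X²]=1.45687; B: μ=4.26316, E[X²]=40.6122; C: μ=1.1, E[X²]=2.31.
E[X] = 0.31·0.639344 + 0.39·4.26316 + 0.3·1.1 = 2.19083.
E[X²] = 0.31·1.45687 + 0.39·40.6122 + 0.3·2.31 = 16.9834.
Var(X) = E[X²] − (E[X])² = 16.9834 − 4.79973 = 12.1837.
SD(X) = √12.1837 = 3.49051.

3.4905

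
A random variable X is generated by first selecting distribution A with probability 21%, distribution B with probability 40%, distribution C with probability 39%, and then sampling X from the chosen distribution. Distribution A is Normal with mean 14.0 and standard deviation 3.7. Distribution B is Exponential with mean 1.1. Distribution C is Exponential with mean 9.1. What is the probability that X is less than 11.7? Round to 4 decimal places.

0.7383

Conditional on each component, P(X < 11.7): A: 0.267095; B: 0.999976; C: 0.723547.
By total probability, P(X < 11.7) = 0.21·0.267095 + 0.4·0.999976 + 0.39·0.723547 = 0.738264.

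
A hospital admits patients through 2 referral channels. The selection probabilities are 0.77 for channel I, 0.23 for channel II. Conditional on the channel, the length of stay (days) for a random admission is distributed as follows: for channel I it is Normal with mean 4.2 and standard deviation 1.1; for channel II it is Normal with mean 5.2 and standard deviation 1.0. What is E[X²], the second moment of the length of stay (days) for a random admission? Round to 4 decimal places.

20.9637

For each component E[X²] = Var + (mean)², giving I: 18.85; II: 28.04.
Overall E[X²] = 0.77·18.85 + 0.23·28.04 = 20.9637.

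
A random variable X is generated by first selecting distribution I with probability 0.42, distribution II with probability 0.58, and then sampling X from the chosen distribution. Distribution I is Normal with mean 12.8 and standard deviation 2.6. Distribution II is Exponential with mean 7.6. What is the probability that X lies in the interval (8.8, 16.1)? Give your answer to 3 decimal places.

Conditional on each component, P(8.8 < X < 16.1): I: 0.835853; II: 0.193926.
By total probability, P(8.8 < X < 16.1) = 0.42·0.835853 + 0.58·0.193926 = 0.463535.

0.464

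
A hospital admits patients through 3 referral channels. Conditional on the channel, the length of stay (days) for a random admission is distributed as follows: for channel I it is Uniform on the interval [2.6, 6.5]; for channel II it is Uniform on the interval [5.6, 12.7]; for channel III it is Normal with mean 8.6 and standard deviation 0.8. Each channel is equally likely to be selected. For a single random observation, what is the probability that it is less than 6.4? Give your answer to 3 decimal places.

0.363

Conditional on each channel, P(X < 6.4): I: 0.974359; II: 0.112676; III: 0.00297976.
By total probability, P(X < 6.4) = 0.333333·0.974359 + 0.333333·0.112676 + 0.333333·0.00297976 = 0.363338.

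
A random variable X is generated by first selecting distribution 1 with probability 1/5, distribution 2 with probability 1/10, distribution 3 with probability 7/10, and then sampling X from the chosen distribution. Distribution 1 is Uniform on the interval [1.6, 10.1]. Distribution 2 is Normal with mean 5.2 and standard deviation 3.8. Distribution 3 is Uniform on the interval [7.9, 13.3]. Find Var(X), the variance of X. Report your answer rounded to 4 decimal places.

9.5576

Per component, 1: μ=5.85, E[X²]=40.2433; 2: μ=5.2, E[X²]=41.48; 3: μ=10.6, E[X²]=114.79.
E[X] = 0.2·5.85 + 0.1·5.2 + 0.7·10.6 = 9.11.
E[X²] = 0.2·40.2433 + 0.1·41.48 + 0.7·114.79 = 92.5497.
Var(X) = E[X²] − (E[X])² = 92.5497 − 82.9921 = 9.55757.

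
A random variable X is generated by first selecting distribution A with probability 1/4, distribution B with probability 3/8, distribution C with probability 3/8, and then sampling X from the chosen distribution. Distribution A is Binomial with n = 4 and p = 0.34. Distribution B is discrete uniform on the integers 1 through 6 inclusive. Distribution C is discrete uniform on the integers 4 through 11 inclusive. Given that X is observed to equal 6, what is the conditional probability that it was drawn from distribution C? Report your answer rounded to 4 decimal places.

0.4286

Likelihoods P(X=6 | ·): A: 0; B: 0.166667; C: 0.125.
Posterior ∝ prior × likelihood. Numerator for C: 0.375·0.125 = 0.046875.
Normalizing constant: 0.25·0 + 0.375·0.166667 + 0.375·0.125 = 0.109375.
P(C | observation) = 0.046875 / 0.109375 = 0.428571.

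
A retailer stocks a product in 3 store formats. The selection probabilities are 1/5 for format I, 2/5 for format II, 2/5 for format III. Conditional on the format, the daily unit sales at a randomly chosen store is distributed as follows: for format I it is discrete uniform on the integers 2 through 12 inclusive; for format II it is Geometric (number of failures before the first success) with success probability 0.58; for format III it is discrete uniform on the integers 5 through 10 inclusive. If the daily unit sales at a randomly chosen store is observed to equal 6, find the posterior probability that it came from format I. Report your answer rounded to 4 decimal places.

0.2111

Likelihoods P(X=6 | ·): I: 0.0909091; II: 0.00318364; III: 0.166667.
Posterior ∝ prior × likelihood. Numerator for I: 0.2·0.0909091 = 0.0181818.
Normalizing constant: 0.2·0.0909091 + 0.4·0.00318364 + 0.4·0.166667 = 0.0861219.
P(I | observation) = 0.0181818 / 0.0861219 = 0.211117.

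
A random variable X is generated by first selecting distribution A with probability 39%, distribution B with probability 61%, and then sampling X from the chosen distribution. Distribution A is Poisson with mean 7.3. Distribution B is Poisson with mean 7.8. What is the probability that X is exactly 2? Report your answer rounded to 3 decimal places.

Conditional on each component, P(X = 2): A: 0.0179997; B: 0.0124641.
By total probability, P(X = 2) = 0.39·0.0179997 + 0.61·0.0124641 = 0.014623.

0.015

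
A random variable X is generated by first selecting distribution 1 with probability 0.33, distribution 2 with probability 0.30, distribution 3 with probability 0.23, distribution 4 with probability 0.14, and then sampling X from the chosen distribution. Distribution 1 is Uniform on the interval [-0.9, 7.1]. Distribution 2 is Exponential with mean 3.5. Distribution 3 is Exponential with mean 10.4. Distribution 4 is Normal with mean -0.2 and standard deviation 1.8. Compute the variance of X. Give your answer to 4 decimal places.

Per component, 1: μ=3.1, E[X²]=14.9433; 2: μ=3.5, E[X²]=24.5; 3: μ=10.4, E[X²]=216.32; 4: μ=-0.2, E[X²]=3.28.
E[X] = 0.33·3.1 + 0.3·3.5 + 0.23·10.4 + 0.14·-0.2 = 4.437.
E[X²] = 0.33·14.9433 + 0.3·24.5 + 0.23·216.32 + 0.14·3.28 = 62.4941.
Var(X) = E[X²] − (E[X])² = 62.4941 − 19.687 = 42.8071.

42.8071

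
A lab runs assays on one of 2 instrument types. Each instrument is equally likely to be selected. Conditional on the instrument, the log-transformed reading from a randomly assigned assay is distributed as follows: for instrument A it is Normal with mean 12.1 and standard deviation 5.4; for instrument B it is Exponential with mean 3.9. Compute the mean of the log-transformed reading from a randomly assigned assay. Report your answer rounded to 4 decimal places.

Component means — A: 12.1; B: 3.9.
E[X] = 0.5·12.1 + 0.5·3.9 = 8.

8.0000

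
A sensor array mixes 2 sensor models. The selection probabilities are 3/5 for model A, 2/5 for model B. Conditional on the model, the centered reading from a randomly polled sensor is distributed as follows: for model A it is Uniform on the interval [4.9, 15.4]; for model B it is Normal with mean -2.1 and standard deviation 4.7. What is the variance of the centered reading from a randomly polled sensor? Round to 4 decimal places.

Per component, A: μ=10.15, E[X²]=112.21; B: μ=-2.1, E[X²]=26.5.
E[X] = 0.6·10.15 + 0.4·-2.1 = 5.25.
E[X²] = 0.6·112.21 + 0.4·26.5 = 77.926.
Var(X) = E[X²] − (E[X])² = 77.926 − 27.5625 = 50.3635.

50.3635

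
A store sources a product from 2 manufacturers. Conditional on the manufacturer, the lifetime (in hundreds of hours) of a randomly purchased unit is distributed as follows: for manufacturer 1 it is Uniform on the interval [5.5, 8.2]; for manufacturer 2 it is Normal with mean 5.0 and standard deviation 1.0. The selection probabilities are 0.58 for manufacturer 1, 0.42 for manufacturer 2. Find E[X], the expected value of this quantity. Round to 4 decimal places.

6.0730

Component means — 1: 6.85; 2: 5.
E[X] = 0.58·6.85 + 0.42·5 = 6.073.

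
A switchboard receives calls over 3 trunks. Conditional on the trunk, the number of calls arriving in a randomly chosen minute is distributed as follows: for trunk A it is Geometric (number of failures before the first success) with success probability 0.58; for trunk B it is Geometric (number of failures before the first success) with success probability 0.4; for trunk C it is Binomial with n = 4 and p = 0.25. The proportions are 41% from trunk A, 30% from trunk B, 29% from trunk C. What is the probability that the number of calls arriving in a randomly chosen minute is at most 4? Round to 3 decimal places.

Conditional on each trunk, P(X ≤ 4): A: 0.986931; B: 0.92224; C: 1.
By total probability, P(X ≤ 4) = 0.41·0.986931 + 0.3·0.92224 + 0.29·1 = 0.971314.

0.971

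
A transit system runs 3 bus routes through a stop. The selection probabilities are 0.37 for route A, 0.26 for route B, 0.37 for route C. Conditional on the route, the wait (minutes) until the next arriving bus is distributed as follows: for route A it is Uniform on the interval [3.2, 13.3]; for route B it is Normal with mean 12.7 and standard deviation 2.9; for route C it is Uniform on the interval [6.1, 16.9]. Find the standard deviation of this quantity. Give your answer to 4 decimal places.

Per component, A: μ=8.25, E[X²]=76.5633; B: μ=12.7, E[X²]=169.7; C: μ=11.5, E[X²]=141.97.
E[X] = 0.37·8.25 + 0.26·12.7 + 0.37·11.5 = 10.6095.
E[X²] = 0.37·76.5633 + 0.26·169.7 + 0.37·141.97 = 124.979.
Var(X) = E[X²] − (E[X])² = 124.979 − 112.561 = 12.4178.
SD(X) = √12.4178 = 3.5239.

3.5239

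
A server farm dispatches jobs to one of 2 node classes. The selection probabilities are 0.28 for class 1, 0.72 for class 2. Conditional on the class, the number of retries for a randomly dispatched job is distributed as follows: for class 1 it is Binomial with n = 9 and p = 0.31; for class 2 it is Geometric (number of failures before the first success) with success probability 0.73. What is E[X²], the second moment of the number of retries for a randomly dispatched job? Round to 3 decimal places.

For each component E[X²] = Var + (mean)², giving 1: 9.7092; 2: 0.64346.
Overall E[X²] = 0.28·9.7092 + 0.72·0.64346 = 3.18187.

3.182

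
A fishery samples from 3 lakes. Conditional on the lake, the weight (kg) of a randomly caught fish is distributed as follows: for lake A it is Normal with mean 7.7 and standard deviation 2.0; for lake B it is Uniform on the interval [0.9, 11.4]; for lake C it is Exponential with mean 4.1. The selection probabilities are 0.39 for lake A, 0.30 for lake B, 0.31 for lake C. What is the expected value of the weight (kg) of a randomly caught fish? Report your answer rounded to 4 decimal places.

6.1190

Component means — A: 7.7; B: 6.15; C: 4.1.
E[X] = 0.39·7.7 + 0.3·6.15 + 0.31·4.1 = 6.119.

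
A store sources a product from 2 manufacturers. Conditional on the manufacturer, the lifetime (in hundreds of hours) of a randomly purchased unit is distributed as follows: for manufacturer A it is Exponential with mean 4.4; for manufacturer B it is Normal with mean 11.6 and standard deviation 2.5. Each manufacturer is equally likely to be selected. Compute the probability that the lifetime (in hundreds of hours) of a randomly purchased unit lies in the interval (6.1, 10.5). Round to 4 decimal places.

Conditional on each manufacturer, P(6.1 < X < 10.5): A: 0.158019; B: 0.316065.
By total probability, P(6.1 < X < 10.5) = 0.5·0.158019 + 0.5·0.316065 = 0.237042.

0.2370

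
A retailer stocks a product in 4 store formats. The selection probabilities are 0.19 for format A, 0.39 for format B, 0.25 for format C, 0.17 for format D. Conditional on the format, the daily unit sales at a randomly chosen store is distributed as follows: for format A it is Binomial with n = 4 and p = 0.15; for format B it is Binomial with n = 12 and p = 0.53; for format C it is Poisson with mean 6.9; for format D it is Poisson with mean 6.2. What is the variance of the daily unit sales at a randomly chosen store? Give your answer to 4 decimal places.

9.4493

Per component, A: μ=0.6, E[X²]=0.87; B: μ=6.36, E[X²]=43.4388; C: μ=6.9, E[X²]=54.51; D: μ=6.2, E[X²]=44.64.
E[X] = 0.19·0.6 + 0.39·6.36 + 0.25·6.9 + 0.17·6.2 = 5.3734.
E[X²] = 0.19·0.87 + 0.39·43.4388 + 0.25·54.51 + 0.17·44.64 = 38.3227.
Var(X) = E[X²] − (E[X])² = 38.3227 − 28.8734 = 9.4493.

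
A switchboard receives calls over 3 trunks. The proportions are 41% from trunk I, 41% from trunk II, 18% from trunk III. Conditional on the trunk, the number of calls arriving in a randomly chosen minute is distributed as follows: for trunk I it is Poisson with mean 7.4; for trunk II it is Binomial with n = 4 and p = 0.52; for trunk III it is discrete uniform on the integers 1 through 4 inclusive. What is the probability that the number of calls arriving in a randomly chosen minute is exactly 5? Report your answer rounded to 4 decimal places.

0.0463

Conditional on each trunk, P(X = 5): I: 0.113031; II: 0; III: 0.
By total probability, P(X = 5) = 0.41·0.113031 + 0.41·0 + 0.18·0 = 0.0463428.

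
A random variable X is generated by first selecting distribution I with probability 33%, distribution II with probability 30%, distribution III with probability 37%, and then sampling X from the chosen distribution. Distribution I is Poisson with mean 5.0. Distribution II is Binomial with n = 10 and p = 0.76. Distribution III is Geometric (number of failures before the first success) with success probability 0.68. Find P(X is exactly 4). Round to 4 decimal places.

0.0646

Conditional on each component, P(X = 4): I: 0.175467; II: 0.0133888; III: 0.00713032.
By total probability, P(X = 4) = 0.33·0.175467 + 0.3·0.0133888 + 0.37·0.00713032 = 0.0645591.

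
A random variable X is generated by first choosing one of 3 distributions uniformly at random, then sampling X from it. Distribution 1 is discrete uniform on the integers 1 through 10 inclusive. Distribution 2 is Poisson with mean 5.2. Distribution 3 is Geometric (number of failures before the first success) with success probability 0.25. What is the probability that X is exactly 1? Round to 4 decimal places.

0.1054

Conditional on each component, P(X = 1): 1: 0.1; 2: 0.0286861; 3: 0.1875.
By total probability, P(X = 1) = 0.333333·0.1 + 0.333333·0.0286861 + 0.333333·0.1875 = 0.105395.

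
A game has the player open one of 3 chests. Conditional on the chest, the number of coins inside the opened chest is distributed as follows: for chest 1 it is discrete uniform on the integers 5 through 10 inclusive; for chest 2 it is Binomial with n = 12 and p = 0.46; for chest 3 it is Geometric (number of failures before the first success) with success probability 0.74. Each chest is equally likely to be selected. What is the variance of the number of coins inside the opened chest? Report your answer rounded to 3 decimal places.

Per component, 1: μ=7.5, E[X²]=59.1667; 2: μ=5.52, E[X²]=33.4512; 3: μ=0.351351, E[X²]=0.598247.
E[X] = 0.333333·7.5 + 0.333333·5.52 + 0.333333·0.351351 = 4.45712.
E[X²] = 0.333333·59.1667 + 0.333333·33.4512 + 0.333333·0.598247 = 31.072.
Var(X) = E[X²] − (E[X])² = 31.072 − 19.8659 = 11.2061.

11.206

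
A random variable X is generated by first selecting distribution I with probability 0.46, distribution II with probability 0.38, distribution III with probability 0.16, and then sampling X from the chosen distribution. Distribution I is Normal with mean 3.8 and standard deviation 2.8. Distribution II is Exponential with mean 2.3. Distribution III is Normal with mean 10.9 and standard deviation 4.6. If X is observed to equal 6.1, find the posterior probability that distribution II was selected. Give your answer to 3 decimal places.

0.175

Likelihoods f(6.1 | ·): I: 0.101679; II: 0.0306512; III: 0.0503167.
Posterior ∝ prior × likelihood. Numerator for II: 0.38·0.0306512 = 0.0116475.
Normalizing constant: 0.46·0.101679 + 0.38·0.0306512 + 0.16·0.0503167 = 0.0664707.
P(II | observation) = 0.0116475 / 0.0664707 = 0.175227.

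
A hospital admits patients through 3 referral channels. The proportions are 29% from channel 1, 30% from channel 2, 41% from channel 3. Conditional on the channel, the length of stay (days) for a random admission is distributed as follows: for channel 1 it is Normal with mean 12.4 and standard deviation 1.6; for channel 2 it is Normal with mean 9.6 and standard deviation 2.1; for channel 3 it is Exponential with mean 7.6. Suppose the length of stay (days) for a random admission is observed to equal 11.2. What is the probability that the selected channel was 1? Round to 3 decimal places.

Likelihoods f(11.2 | ·): 1: 0.188211; 2: 0.142114; 3: 0.0301421.
Posterior ∝ prior × likelihood. Numerator for 1: 0.29·0.188211 = 0.0545812.
Normalizing constant: 0.29·0.188211 + 0.3·0.142114 + 0.41·0.0301421 = 0.109574.
P(1 | observation) = 0.0545812 / 0.109574 = 0.498123.

0.498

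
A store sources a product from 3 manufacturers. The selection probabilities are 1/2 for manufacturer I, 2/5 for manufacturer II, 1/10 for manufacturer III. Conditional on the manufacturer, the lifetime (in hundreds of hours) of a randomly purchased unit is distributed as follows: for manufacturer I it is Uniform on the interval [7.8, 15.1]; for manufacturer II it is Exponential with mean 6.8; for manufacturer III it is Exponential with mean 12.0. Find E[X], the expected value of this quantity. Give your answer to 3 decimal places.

9.645

Component means — I: 11.45; II: 6.8; III: 12.
E[X] = 0.5·11.45 + 0.4·6.8 + 0.1·12 = 9.645.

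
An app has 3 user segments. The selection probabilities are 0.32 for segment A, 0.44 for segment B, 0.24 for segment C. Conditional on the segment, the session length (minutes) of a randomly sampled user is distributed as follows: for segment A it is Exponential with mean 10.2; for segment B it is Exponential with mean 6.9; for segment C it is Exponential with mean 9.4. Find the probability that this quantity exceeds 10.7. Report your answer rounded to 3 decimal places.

0.282

Conditional on each segment, P(X > 10.7): A: 0.350281; B: 0.212094; C: 0.320364.
By total probability, P(X > 10.7) = 0.32·0.350281 + 0.44·0.212094 + 0.24·0.320364 = 0.282299.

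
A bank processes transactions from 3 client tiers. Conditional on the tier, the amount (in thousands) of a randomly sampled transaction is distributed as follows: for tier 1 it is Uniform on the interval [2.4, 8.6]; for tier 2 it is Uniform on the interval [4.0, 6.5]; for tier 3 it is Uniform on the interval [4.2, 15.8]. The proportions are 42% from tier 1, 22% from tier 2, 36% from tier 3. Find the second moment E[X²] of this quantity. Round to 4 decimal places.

For each component E[X²] = Var + (mean)², giving 1: 33.4533; 2: 28.0833; 3: 111.213.
Overall E[X²] = 0.42·33.4533 + 0.22·28.0833 + 0.36·111.213 = 60.2655.

60.2655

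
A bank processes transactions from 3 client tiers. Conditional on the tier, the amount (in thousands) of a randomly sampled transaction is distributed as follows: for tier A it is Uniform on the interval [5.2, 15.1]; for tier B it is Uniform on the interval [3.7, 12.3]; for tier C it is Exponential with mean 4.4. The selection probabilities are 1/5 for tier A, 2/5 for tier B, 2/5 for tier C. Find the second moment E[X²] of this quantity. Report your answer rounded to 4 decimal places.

For each component E[X²] = Var + (mean)², giving A: 111.19; B: 70.1633; C: 38.72.
Overall E[X²] = 0.2·111.19 + 0.4·70.1633 + 0.4·38.72 = 65.7913.

65.7913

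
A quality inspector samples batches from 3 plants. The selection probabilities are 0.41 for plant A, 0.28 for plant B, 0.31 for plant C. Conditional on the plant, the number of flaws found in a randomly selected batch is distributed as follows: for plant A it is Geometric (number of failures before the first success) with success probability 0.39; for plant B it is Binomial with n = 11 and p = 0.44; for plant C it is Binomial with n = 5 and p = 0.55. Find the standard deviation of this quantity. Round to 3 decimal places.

2.139

Per component, A: μ=1.5641, E[X²]=6.45694; B: μ=4.84, E[X²]=26.136; C: μ=2.75, E[X²]=8.8.
E[X] = 0.41·1.5641 + 0.28·4.84 + 0.31·2.75 = 2.84898.
E[X²] = 0.41·6.45694 + 0.28·26.136 + 0.31·8.8 = 12.6934.
Var(X) = E[X²] − (E[X])² = 12.6934 − 8.1167 = 4.57673.
SD(X) = √4.57673 = 2.13933.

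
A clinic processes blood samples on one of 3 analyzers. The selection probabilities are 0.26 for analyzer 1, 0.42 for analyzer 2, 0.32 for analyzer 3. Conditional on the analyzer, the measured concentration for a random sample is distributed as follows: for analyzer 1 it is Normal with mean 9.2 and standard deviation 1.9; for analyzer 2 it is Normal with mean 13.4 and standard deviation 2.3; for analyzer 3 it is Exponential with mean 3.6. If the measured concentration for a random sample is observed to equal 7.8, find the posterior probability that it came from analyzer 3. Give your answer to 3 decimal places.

Likelihoods f(7.8 | ·): 1: 0.160051; 2: 0.00895153; 3: 0.0318219.
Posterior ∝ prior × likelihood. Numerator for 3: 0.32·0.0318219 = 0.010183.
Normalizing constant: 0.26·0.160051 + 0.42·0.00895153 + 0.32·0.0318219 = 0.055556.
P(3 | observation) = 0.010183 / 0.055556 = 0.183293.

0.183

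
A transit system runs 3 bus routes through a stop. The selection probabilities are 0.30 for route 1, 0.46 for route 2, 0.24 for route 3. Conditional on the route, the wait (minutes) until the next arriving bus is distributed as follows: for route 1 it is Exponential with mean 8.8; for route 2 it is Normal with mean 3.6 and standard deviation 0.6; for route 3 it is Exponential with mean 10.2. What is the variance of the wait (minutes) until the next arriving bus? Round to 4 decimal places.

57.0489

Per component, 1: μ=8.8, E[X²]=154.88; 2: μ=3.6, E[X²]=13.32; 3: μ=10.2, E[X²]=208.08.
E[X] = 0.3·8.8 + 0.46·3.6 + 0.24·10.2 = 6.744.
E[X²] = 0.3·154.88 + 0.46·13.32 + 0.24·208.08 = 102.53.
Var(X) = E[X²] − (E[X])² = 102.53 − 45.4815 = 57.0489.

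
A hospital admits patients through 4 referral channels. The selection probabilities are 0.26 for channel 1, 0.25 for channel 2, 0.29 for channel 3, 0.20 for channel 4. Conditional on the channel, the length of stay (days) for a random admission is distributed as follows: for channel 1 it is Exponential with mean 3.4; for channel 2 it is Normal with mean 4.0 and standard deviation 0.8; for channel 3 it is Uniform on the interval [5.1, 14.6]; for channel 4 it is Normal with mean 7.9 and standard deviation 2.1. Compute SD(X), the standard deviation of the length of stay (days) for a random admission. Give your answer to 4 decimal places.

3.7288

Per component, 1: μ=3.4, E[X²]=23.12; 2: μ=4, E[X²]=16.64; 3: μ=9.85, E[X²]=104.543; 4: μ=7.9, E[X²]=66.82.
E[X] = 0.26·3.4 + 0.25·4 + 0.29·9.85 + 0.2·7.9 = 6.3205.
E[X²] = 0.26·23.12 + 0.25·16.64 + 0.29·104.543 + 0.2·66.82 = 53.8528.
Var(X) = E[X²] − (E[X])² = 53.8528 − 39.9487 = 13.904.
SD(X) = √13.904 = 3.72881.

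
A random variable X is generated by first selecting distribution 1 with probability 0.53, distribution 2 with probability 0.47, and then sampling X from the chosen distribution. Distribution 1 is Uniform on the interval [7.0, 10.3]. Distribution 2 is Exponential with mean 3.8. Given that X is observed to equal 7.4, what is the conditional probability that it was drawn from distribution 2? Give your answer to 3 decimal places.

0.099

Likelihoods f(7.4 | ·): 1: 0.30303; 2: 0.0375392.
Posterior ∝ prior × likelihood. Numerator for 2: 0.47·0.0375392 = 0.0176434.
Normalizing constant: 0.53·0.30303 + 0.47·0.0375392 = 0.178249.
P(2 | observation) = 0.0176434 / 0.178249 = 0.0989816.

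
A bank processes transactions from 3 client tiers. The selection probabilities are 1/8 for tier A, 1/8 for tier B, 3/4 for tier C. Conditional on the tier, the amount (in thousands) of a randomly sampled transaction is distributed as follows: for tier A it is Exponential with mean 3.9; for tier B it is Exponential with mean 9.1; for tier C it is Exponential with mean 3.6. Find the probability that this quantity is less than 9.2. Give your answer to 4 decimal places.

Conditional on each tier, P(X < 9.2): A: 0.905483; B: 0.636141; C: 0.922351.
By total probability, P(X < 9.2) = 0.125·0.905483 + 0.125·0.636141 + 0.75·0.922351 = 0.884466.

0.8845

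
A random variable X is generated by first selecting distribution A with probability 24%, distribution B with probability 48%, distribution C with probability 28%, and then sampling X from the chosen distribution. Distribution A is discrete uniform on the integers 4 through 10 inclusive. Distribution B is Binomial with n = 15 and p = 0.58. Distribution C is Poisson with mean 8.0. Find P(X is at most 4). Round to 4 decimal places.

0.0690

Conditional on each component, P(X ≤ 4): A: 0.142857; B: 0.0142514; C: 0.0996324.
By total probability, P(X ≤ 4) = 0.24·0.142857 + 0.48·0.0142514 + 0.28·0.0996324 = 0.0690235.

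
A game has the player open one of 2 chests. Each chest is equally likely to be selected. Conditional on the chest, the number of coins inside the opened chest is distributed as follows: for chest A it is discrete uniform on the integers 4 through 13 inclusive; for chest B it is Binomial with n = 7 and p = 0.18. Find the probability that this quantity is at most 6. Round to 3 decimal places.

0.650

Conditional on each chest, P(X ≤ 6): A: 0.3; B: 0.999994.
By total probability, P(X ≤ 6) = 0.5·0.3 + 0.5·0.999994 = 0.649997.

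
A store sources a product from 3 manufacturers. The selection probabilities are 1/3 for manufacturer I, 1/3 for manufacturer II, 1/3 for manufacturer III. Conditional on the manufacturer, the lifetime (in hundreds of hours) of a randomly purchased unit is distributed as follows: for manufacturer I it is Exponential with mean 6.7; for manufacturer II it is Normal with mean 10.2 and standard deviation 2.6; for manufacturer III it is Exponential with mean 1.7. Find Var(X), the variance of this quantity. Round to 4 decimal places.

Per component, I: μ=6.7, E[X²]=89.78; II: μ=10.2, E[X²]=110.8; III: μ=1.7, E[X²]=5.78.
E[X] = 0.333333·6.7 + 0.333333·10.2 + 0.333333·1.7 = 6.2.
E[X²] = 0.333333·89.78 + 0.333333·110.8 + 0.333333·5.78 = 68.7867.
Var(X) = E[X²] − (E[X])² = 68.7867 − 38.44 = 30.3467.

30.3467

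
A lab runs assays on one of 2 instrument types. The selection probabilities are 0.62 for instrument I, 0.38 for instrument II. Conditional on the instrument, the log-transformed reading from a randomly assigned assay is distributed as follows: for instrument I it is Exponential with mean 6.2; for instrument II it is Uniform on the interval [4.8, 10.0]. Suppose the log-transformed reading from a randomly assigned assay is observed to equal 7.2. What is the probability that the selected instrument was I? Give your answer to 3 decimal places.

0.300

Likelihoods f(7.2 | ·): I: 0.0504971; II: 0.192308.
Posterior ∝ prior × likelihood. Numerator for I: 0.62·0.0504971 = 0.0313082.
Normalizing constant: 0.62·0.0504971 + 0.38·0.192308 = 0.104385.
P(I | observation) = 0.0313082 / 0.104385 = 0.29993.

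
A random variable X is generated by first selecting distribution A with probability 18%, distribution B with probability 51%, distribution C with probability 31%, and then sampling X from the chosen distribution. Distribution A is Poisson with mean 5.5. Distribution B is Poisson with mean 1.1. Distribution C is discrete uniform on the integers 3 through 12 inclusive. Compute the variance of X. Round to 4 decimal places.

Per component, A: μ=5.5, E[X²]=35.75; B: μ=1.1, E[X²]=2.31; C: μ=7.5, E[X²]=64.5.
E[X] = 0.18·5.5 + 0.51·1.1 + 0.31·7.5 = 3.876.
E[X²] = 0.18·35.75 + 0.51·2.31 + 0.31·64.5 = 27.6081.
Var(X) = E[X²] − (E[X])² = 27.6081 − 15.0234 = 12.5847.

12.5847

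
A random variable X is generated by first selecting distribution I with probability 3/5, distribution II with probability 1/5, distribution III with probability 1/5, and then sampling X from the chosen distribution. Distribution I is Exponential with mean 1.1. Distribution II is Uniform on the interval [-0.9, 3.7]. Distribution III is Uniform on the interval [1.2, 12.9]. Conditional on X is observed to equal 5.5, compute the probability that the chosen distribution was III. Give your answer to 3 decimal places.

Likelihoods f(5.5 | ·): I: 0.00612541; II: 0; III: 0.0854701.
Posterior ∝ prior × likelihood. Numerator for III: 0.2·0.0854701 = 0.017094.
Normalizing constant: 0.6·0.00612541 + 0.2·0 + 0.2·0.0854701 = 0.0207693.
P(III | observation) = 0.017094 / 0.0207693 = 0.823044.

0.823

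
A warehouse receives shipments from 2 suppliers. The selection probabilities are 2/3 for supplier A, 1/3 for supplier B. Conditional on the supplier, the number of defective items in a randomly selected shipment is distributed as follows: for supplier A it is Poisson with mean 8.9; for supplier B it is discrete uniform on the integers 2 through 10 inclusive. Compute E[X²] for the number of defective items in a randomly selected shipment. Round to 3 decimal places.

72.962

For each component E[X²] = Var + (mean)², giving A: 88.11; B: 42.6667.
Overall E[X²] = 0.666667·88.11 + 0.333333·42.6667 = 72.9622.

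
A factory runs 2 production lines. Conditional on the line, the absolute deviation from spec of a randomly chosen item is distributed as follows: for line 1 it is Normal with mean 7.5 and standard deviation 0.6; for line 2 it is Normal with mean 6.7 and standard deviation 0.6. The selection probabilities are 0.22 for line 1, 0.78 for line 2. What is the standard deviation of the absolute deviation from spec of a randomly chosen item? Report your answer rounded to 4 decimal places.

0.6854

Per component, 1: μ=7.5, E[X²]=56.61; 2: μ=6.7, E[X²]=45.25.
E[X] = 0.22·7.5 + 0.78·6.7 = 6.876.
E[X²] = 0.22·56.61 + 0.78·45.25 = 47.7492.
Var(X) = E[X²] − (E[X])² = 47.7492 − 47.2794 = 0.469824.
SD(X) = √0.469824 = 0.685437.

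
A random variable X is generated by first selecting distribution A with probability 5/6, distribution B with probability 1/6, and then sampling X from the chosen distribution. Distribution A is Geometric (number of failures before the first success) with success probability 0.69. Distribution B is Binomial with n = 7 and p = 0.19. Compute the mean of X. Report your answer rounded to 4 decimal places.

0.5961

Component means — A: 0.449275; B: 1.33.
E[X] = 0.833333·0.449275 + 0.166667·1.33 = 0.596063.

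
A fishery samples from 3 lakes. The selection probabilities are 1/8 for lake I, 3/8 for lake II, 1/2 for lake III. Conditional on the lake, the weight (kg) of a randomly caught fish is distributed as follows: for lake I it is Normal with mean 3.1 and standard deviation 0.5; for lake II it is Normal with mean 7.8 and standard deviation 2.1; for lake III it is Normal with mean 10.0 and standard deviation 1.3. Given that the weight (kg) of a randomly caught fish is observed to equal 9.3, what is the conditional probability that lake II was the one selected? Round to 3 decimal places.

0.294

Likelihoods f(9.3 | ·): I: 3.26122e-34; II: 0.147198; III: 0.265465.
Posterior ∝ prior × likelihood. Numerator for II: 0.375·0.147198 = 0.0551992.
Normalizing constant: 0.125·3.26122e-34 + 0.375·0.147198 + 0.5·0.265465 = 0.187932.
P(II | observation) = 0.0551992 / 0.187932 = 0.29372.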